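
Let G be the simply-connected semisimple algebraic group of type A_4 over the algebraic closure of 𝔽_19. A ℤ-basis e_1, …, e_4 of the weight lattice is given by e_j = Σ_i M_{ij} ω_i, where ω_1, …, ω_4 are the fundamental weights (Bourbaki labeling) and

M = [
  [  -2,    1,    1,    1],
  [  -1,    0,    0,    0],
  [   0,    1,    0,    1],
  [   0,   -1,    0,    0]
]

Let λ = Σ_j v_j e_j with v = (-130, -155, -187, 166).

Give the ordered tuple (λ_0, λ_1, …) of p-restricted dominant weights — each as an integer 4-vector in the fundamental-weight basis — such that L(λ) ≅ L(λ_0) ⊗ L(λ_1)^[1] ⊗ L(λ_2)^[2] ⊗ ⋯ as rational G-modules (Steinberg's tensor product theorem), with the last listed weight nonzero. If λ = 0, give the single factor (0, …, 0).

((8, 16, 11, 3), (4, 6, 0, 8))

Compute c_i = Σ_j M_{ij} v_j with v = (-130, -155, -187, 166):
  c_1 = -2*-130 + 1*-155 + 1*-187 + 1*166 = 84
  c_2 = -1*-130 + 0*-155 + 0*-187 + 0*166 = 130
  c_3 = 0*-130 + 1*-155 + 0*-187 + 1*166 = 11
  c_4 = 0*-130 + -1*-155 + 0*-187 + 0*166 = 155
Expand coordinatewise in base 19:
  c_1 = 84 = 8·19^0 + 4·19^1
  c_2 = 130 = 16·19^0 + 6·19^1
  c_3 = 11 = 11·19^0
  c_4 = 155 = 3·19^0 + 8·19^1
p-restricted factor λ_0 = (8, 16, 11, 3)
p-restricted factor λ_1 = (4, 6, 0, 8)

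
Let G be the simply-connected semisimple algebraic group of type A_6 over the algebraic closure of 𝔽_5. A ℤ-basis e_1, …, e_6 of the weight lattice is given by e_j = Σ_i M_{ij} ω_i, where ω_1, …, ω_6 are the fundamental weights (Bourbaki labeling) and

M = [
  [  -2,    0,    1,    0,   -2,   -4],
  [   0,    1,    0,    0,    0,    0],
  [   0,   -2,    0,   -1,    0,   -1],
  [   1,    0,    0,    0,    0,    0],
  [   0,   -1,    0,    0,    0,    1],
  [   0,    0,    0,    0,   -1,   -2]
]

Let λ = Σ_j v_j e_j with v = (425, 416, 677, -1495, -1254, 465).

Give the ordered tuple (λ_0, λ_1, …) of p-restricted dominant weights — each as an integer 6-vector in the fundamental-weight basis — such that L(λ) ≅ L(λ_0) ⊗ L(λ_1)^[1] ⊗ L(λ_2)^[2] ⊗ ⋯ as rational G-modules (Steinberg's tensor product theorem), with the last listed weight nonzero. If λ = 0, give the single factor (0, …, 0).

((0, 1, 3, 0, 4, 4), (0, 3, 4, 0, 4, 4), (4, 1, 2, 2, 1, 2), (3, 3, 1, 3, 0, 2))

Change of basis e → ω: c = M·v where v = (425, 416, 677, -1495, -1254, 465):
  c_1 = (-2)·(425) + 0·416 + 1·677 + (0)·(-1495) + (-2)·(-1254) + (-4)·(465) = 475
  c_2 = 0·425 + 1·416 + 0·677 + (0)·(-1495) + (0)·(-1254) + 0·465 = 416
  c_3 = 0·425 + (-2)·(416) + 0·677 + (-1)·(-1495) + (0)·(-1254) + (-1)·(465) = 198
  c_4 = 1·425 + 0·416 + 0·677 + (0)·(-1495) + (0)·(-1254) + 0·465 = 425
  c_5 = 0·425 + (-1)·(416) + 0·677 + (0)·(-1495) + (0)·(-1254) + 1·465 = 49
  c_6 = 0·425 + 0·416 + 0·677 + (0)·(-1495) + (-1)·(-1254) + (-2)·(465) = 324
p = 5; digits c_i = Σ_j d_{ij}·5^j, 0 ≤ d_{ij} < 5:
  c_1 = 475 = 0·5^0 + 0·5^1 + 4·5^2 + 3·5^3
  c_2 = 416 = 1·5^0 + 3·5^1 + 1·5^2 + 3·5^3
  c_3 = 198 = 3·5^0 + 4·5^1 + 2·5^2 + 1·5^3
  c_4 = 425 = 0·5^0 + 0·5^1 + 2·5^2 + 3·5^3
  c_5 = 49 = 4·5^0 + 4·5^1 + 1·5^2
  c_6 = 324 = 4·5^0 + 4·5^1 + 2·5^2 + 2·5^3
p-restricted factor λ_0 = (0, 1, 3, 0, 4, 4)
p-restricted factor λ_1 = (0, 3, 4, 0, 4, 4)
p-restricted factor λ_2 = (4, 1, 2, 2, 1, 2)
p-restricted factor λ_3 = (3, 3, 1, 3, 0, 2)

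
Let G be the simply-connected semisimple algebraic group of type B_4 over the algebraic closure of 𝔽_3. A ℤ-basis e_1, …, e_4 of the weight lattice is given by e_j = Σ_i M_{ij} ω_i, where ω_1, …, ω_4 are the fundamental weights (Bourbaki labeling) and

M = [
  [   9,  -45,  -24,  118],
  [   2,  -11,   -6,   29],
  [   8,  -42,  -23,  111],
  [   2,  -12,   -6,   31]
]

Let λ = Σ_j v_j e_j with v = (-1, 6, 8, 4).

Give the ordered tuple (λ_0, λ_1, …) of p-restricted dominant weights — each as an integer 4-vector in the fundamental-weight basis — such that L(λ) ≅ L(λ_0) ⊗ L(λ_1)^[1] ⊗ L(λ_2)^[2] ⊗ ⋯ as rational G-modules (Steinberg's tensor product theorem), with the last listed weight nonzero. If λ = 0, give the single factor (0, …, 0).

((1, 0, 0, 2),)

Change of basis e → ω: c = M·v where v = (-1, 6, 8, 4):
  c_1 = 9*-1 + -45*6 + -24*8 + 118*4 = 1
  c_2 = 2*-1 + -11*6 + -6*8 + 29*4 = 0
  c_3 = 8*-1 + -42*6 + -23*8 + 111*4 = 0
  c_4 = 2*-1 + -12*6 + -6*8 + 31*4 = 2
Base-3 expansion of each c_i:
  c_1 = 1 = 1·3^0
  c_2 = 0
  c_3 = 0
  c_4 = 2 = 2·3^0
λ_0 = (1, 0, 0, 2)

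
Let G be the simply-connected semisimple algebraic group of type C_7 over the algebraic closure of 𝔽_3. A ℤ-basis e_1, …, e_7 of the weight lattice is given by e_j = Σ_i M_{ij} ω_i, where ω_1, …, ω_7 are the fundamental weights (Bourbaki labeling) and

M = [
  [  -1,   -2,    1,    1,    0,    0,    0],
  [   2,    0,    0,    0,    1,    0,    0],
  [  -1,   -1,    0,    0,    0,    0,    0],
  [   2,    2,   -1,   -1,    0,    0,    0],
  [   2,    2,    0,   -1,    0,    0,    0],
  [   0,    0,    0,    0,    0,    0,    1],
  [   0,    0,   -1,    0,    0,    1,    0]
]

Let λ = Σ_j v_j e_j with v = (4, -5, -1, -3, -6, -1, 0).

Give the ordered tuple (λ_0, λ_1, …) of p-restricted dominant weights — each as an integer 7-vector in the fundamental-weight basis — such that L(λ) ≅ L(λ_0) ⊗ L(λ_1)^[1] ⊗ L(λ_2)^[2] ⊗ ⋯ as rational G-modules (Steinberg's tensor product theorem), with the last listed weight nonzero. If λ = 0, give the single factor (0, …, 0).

Change of basis e → ω: c = M·v where v = (4, -5, -1, -3, -6, -1, 0):
  c_1 = (-1)·(4) + (-2)·(-5) + (1)·(-1) + (1)·(-3) + (0)·(-6) + (0)·(-1) + 0·0 = 2
  c_2 = 2·4 + (0)·(-5) + (0)·(-1) + (0)·(-3) + (1)·(-6) + (0)·(-1) + 0·0 = 2
  c_3 = (-1)·(4) + (-1)·(-5) + (0)·(-1) + (0)·(-3) + (0)·(-6) + (0)·(-1) + 0·0 = 1
  c_4 = 2·4 + (2)·(-5) + (-1)·(-1) + (-1)·(-3) + (0)·(-6) + (0)·(-1) + 0·0 = 2
  c_5 = 2·4 + (2)·(-5) + (0)·(-1) + (-1)·(-3) + (0)·(-6) + (0)·(-1) + 0·0 = 1
  c_6 = 0·4 + (0)·(-5) + (0)·(-1) + (0)·(-3) + (0)·(-6) + (0)·(-1) + 1·0 = 0
  c_7 = 0·4 + (0)·(-5) + (-1)·(-1) + (0)·(-3) + (0)·(-6) + (1)·(-1) + 0·0 = 0
p = 3; digits c_i = Σ_j d_{ij}·3^j, 0 ≤ d_{ij} < 3:
  c_1 = 2 = 2·3^0
  c_2 = 2 = 2·3^0
  c_3 = 1 = 1·3^0
  c_4 = 2 = 2·3^0
  c_5 = 1 = 1·3^0
  c_6 = 0
  c_7 = 0
Factor λ_0 = (2, 2, 1, 2, 1, 0, 0)

((2, 2, 1, 2, 1, 0, 0),)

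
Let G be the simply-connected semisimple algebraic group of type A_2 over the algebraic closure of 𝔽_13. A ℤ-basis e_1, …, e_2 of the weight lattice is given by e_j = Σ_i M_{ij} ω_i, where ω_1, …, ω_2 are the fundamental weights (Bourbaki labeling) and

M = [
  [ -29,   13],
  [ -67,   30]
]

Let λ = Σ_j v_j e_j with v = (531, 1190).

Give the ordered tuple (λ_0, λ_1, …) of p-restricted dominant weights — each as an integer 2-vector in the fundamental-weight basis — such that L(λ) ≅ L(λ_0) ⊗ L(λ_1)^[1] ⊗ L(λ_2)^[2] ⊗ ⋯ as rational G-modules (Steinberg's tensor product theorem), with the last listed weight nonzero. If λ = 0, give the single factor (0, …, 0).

Converting to the ω-basis (c_i = row i of M dotted with v = (531, 1190)):
  c_1 = (-29)·(531) + 13·1190 = 71
  c_2 = (-67)·(531) + 30·1190 = 123
Writing each c_i in base p = 13:
  c_1 = 71 = 6·13^0 + 5·13^1
  c_2 = 123 = 6·13^0 + 9·13^1
p-restricted factor λ_0 = (6, 6)
p-restricted factor λ_1 = (5, 9)

((6, 6), (5, 9))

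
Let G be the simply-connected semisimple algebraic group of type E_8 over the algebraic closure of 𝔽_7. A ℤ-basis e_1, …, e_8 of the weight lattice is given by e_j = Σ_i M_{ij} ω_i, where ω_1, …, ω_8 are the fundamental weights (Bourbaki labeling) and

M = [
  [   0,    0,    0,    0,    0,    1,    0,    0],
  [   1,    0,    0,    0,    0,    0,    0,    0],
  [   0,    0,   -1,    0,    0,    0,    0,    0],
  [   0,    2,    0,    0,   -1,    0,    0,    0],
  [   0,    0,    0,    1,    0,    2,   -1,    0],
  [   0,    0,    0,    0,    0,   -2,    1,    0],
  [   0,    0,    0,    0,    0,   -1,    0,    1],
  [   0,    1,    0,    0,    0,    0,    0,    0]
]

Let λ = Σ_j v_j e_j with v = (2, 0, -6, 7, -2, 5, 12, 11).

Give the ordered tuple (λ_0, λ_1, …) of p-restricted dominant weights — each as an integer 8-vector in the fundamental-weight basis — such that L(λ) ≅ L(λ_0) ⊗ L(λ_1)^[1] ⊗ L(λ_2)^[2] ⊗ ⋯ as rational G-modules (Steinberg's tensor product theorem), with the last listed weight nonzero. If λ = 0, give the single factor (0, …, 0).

((5, 2, 6, 2, 5, 2, 6, 0),)

Compute c_i = Σ_j M_{ij} v_j with v = (2, 0, -6, 7, -2, 5, 12, 11):
  c_1 = 0*2 + 0*0 + 0*-6 + 0*7 + 0*-2 + 1*5 + 0*12 + 0*11 = 5
  c_2 = 1*2 + 0*0 + 0*-6 + 0*7 + 0*-2 + 0*5 + 0*12 + 0*11 = 2
  c_3 = 0*2 + 0*0 + -1*-6 + 0*7 + 0*-2 + 0*5 + 0*12 + 0*11 = 6
  c_4 = 0*2 + 2*0 + 0*-6 + 0*7 + -1*-2 + 0*5 + 0*12 + 0*11 = 2
  c_5 = 0*2 + 0*0 + 0*-6 + 1*7 + 0*-2 + 2*5 + -1*12 + 0*11 = 5
  c_6 = 0*2 + 0*0 + 0*-6 + 0*7 + 0*-2 + -2*5 + 1*12 + 0*11 = 2
  c_7 = 0*2 + 0*0 + 0*-6 + 0*7 + 0*-2 + -1*5 + 0*12 + 1*11 = 6
  c_8 = 0*2 + 1*0 + 0*-6 + 0*7 + 0*-2 + 0*5 + 0*12 + 0*11 = 0
Writing each c_i in base p = 7:
  c_1 = 5 = 5·7^0
  c_2 = 2 = 2·7^0
  c_3 = 6 = 6·7^0
  c_4 = 2 = 2·7^0
  c_5 = 5 = 5·7^0
  c_6 = 2 = 2·7^0
  c_7 = 6 = 6·7^0
  c_8 = 0
λ_0 = (5, 2, 6, 2, 5, 2, 6, 0)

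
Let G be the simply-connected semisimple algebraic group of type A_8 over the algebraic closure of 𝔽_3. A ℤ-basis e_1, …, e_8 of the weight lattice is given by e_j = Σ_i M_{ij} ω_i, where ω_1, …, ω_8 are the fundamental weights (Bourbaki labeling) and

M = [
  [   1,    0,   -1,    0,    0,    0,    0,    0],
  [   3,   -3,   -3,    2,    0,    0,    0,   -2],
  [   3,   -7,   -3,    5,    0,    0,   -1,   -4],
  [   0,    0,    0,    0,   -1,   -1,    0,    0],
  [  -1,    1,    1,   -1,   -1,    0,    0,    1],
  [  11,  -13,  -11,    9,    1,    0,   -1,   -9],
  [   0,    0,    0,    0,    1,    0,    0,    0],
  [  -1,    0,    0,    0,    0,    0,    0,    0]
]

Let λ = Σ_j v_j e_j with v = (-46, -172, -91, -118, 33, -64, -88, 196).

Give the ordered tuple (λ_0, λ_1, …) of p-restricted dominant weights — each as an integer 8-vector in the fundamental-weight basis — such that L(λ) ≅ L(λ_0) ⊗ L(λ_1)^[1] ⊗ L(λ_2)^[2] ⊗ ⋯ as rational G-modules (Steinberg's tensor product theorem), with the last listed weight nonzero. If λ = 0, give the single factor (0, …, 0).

ω-coordinates c = M·v, v = (-46, -172, -91, -118, 33, -64, -88, 196):
  c_1 = (1)·(-46) + (0)·(-172) + (-1)·(-91) + (0)·(-118) + (0)·(33) + (0)·(-64) + (0)·(-88) + (0)·(196) = 45
  c_2 = (3)·(-46) + (-3)·(-172) + (-3)·(-91) + (2)·(-118) + (0)·(33) + (0)·(-64) + (0)·(-88) + (-2)·(196) = 23
  c_3 = (3)·(-46) + (-7)·(-172) + (-3)·(-91) + (5)·(-118) + (0)·(33) + (0)·(-64) + (-1)·(-88) + (-4)·(196) = 53
  c_4 = (0)·(-46) + (0)·(-172) + (0)·(-91) + (0)·(-118) + (-1)·(33) + (-1)·(-64) + (0)·(-88) + (0)·(196) = 31
  c_5 = (-1)·(-46) + (1)·(-172) + (1)·(-91) + (-1)·(-118) + (-1)·(33) + (0)·(-64) + (0)·(-88) + (1)·(196) = 64
  c_6 = (11)·(-46) + (-13)·(-172) + (-11)·(-91) + (9)·(-118) + (1)·(33) + (0)·(-64) + (-1)·(-88) + (-9)·(196) = 26
  c_7 = (0)·(-46) + (0)·(-172) + (0)·(-91) + (0)·(-118) + (1)·(33) + (0)·(-64) + (0)·(-88) + (0)·(196) = 33
  c_8 = (-1)·(-46) + (0)·(-172) + (0)·(-91) + (0)·(-118) + (0)·(33) + (0)·(-64) + (0)·(-88) + (0)·(196) = 46
Expand coordinatewise in base 3:
  c_1 = 45 = 0·3^0 + 0·3^1 + 2·3^2 + 1·3^3
  c_2 = 23 = 2·3^0 + 1·3^1 + 2·3^2
  c_3 = 53 = 2·3^0 + 2·3^1 + 2·3^2 + 1·3^3
  c_4 = 31 = 1·3^0 + 1·3^1 + 0·3^2 + 1·3^3
  c_5 = 64 = 1·3^0 + 0·3^1 + 1·3^2 + 2·3^3
  c_6 = 26 = 2·3^0 + 2·3^1 + 2·3^2
  c_7 = 33 = 0·3^0 + 2·3^1 + 0·3^2 + 1·3^3
  c_8 = 46 = 1·3^0 + 0·3^1 + 2·3^2 + 1·3^3
p-restricted factor λ_0 = (0, 2, 2, 1, 1, 2, 0, 1)
p-restricted factor λ_1 = (0, 1, 2, 1, 0, 2, 2, 0)
p-restricted factor λ_2 = (2, 2, 2, 0, 1, 2, 0, 2)
p-restricted factor λ_3 = (1, 0, 1, 1, 2, 0, 1, 1)

((0, 2, 2, 1, 1, 2, 0, 1), (0, 1, 2, 1, 0, 2, 2, 0), (2, 2, 2, 0, 1, 2, 0, 2), (1, 0, 1, 1, 2, 0, 1, 1))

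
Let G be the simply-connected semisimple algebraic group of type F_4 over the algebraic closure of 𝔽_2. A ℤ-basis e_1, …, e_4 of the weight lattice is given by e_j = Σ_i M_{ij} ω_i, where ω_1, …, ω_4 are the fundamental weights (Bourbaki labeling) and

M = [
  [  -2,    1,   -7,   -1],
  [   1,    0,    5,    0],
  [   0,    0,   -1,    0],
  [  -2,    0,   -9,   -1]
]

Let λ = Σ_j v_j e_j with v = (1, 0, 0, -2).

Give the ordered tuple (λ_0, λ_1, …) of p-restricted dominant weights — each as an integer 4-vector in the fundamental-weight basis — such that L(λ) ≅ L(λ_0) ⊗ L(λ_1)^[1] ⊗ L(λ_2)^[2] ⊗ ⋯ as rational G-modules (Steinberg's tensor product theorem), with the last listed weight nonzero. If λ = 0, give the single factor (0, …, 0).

ω-coordinates c = M·v, v = (1, 0, 0, -2):
  c_1 = (-2)·(1) + 1·0 + (-7)·(0) + (-1)·(-2) = 0
  c_2 = 1·1 + 0·0 + 5·0 + (0)·(-2) = 1
  c_3 = 0·1 + 0·0 + (-1)·(0) + (0)·(-2) = 0
  c_4 = (-2)·(1) + 0·0 + (-9)·(0) + (-1)·(-2) = 0
Base-2 expansion of each c_i:
  c_1 = 0
  c_2 = 1 = 1·2^0
  c_3 = 0
  c_4 = 0
λ_0 = (0, 1, 0, 0)

((0, 1, 0, 0),)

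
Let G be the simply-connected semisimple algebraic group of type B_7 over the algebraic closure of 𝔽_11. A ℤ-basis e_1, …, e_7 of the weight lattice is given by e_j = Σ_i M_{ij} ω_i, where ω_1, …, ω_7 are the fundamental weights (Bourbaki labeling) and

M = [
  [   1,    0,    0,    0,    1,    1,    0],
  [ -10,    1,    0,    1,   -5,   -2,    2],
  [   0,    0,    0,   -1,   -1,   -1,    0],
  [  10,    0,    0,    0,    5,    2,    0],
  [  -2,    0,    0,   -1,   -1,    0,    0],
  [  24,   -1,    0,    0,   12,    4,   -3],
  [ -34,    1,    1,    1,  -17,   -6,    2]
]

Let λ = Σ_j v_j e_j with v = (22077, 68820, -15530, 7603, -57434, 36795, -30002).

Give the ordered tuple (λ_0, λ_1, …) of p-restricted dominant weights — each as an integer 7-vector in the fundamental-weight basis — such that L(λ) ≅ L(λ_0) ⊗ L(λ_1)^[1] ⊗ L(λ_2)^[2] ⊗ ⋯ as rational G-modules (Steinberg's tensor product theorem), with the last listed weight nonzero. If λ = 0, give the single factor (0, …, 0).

((8, 0, 1, 7, 1, 8, 5), (9, 3, 8, 4, 10, 4, 6), (0, 10, 8, 4, 2, 8, 4), (1, 6, 9, 5, 4, 6, 4))

Compute c_i = Σ_j M_{ij} v_j with v = (22077, 68820, -15530, 7603, -57434, 36795, -30002):
  c_1 = 1*22077 + 0*68820 + 0*-15530 + 0*7603 + 1*-57434 + 1*36795 + 0*-30002 = 1438
  c_2 = -10*22077 + 1*68820 + 0*-15530 + 1*7603 + -5*-57434 + -2*36795 + 2*-30002 = 9229
  c_3 = 0*22077 + 0*68820 + 0*-15530 + -1*7603 + -1*-57434 + -1*36795 + 0*-30002 = 13036
  c_4 = 10*22077 + 0*68820 + 0*-15530 + 0*7603 + 5*-57434 + 2*36795 + 0*-30002 = 7190
  c_5 = -2*22077 + 0*68820 + 0*-15530 + -1*7603 + -1*-57434 + 0*36795 + 0*-30002 = 5677
  c_6 = 24*22077 + -1*68820 + 0*-15530 + 0*7603 + 12*-57434 + 4*36795 + -3*-30002 = 9006
  c_7 = -34*22077 + 1*68820 + 1*-15530 + 1*7603 + -17*-57434 + -6*36795 + 2*-30002 = 5879
Writing each c_i in base p = 11:
  c_1 = 1438 = 8·11^0 + 9·11^1 + 0·11^2 + 1·11^3
  c_2 = 9229 = 0·11^0 + 3·11^1 + 10·11^2 + 6·11^3
  c_3 = 13036 = 1·11^0 + 8·11^1 + 8·11^2 + 9·11^3
  c_4 = 7190 = 7·11^0 + 4·11^1 + 4·11^2 + 5·11^3
  c_5 = 5677 = 1·11^0 + 10·11^1 + 2·11^2 + 4·11^3
  c_6 = 9006 = 8·11^0 + 4·11^1 + 8·11^2 + 6·11^3
  c_7 = 5879 = 5·11^0 + 6·11^1 + 4·11^2 + 4·11^3
Factor λ_0 = (8, 0, 1, 7, 1, 8, 5)
Factor λ_1 = (9, 3, 8, 4, 10, 4, 6)
Factor λ_2 = (0, 10, 8, 4, 2, 8, 4)
Factor λ_3 = (1, 6, 9, 5, 4, 6, 4)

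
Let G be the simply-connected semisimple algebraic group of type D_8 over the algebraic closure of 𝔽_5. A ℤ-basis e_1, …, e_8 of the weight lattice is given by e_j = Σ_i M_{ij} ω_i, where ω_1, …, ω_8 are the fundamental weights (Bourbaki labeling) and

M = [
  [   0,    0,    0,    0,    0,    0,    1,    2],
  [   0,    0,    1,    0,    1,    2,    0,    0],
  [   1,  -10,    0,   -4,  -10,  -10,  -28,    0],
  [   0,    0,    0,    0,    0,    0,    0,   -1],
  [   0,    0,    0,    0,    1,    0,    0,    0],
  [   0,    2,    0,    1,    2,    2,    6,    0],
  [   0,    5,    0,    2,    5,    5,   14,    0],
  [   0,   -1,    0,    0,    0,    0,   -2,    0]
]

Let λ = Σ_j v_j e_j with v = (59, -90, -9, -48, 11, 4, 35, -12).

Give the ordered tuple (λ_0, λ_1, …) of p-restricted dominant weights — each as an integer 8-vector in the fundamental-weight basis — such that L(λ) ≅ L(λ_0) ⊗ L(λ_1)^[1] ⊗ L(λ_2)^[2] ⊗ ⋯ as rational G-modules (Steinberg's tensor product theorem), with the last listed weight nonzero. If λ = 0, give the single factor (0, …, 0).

Change of basis e → ω: c = M·v where v = (59, -90, -9, -48, 11, 4, 35, -12):
  c_1 = (0)·(59) + (0)·(-90) + (0)·(-9) + (0)·(-48) + (0)·(11) + (0)·(4) + (1)·(35) + (2)·(-12) = 11
  c_2 = (0)·(59) + (0)·(-90) + (1)·(-9) + (0)·(-48) + (1)·(11) + (2)·(4) + (0)·(35) + (0)·(-12) = 10
  c_3 = (1)·(59) + (-10)·(-90) + (0)·(-9) + (-4)·(-48) + (-10)·(11) + (-10)·(4) + (-28)·(35) + (0)·(-12) = 21
  c_4 = (0)·(59) + (0)·(-90) + (0)·(-9) + (0)·(-48) + (0)·(11) + (0)·(4) + (0)·(35) + (-1)·(-12) = 12
  c_5 = (0)·(59) + (0)·(-90) + (0)·(-9) + (0)·(-48) + (1)·(11) + (0)·(4) + (0)·(35) + (0)·(-12) = 11
  c_6 = (0)·(59) + (2)·(-90) + (0)·(-9) + (1)·(-48) + (2)·(11) + (2)·(4) + (6)·(35) + (0)·(-12) = 12
  c_7 = (0)·(59) + (5)·(-90) + (0)·(-9) + (2)·(-48) + (5)·(11) + (5)·(4) + (14)·(35) + (0)·(-12) = 19
  c_8 = (0)·(59) + (-1)·(-90) + (0)·(-9) + (0)·(-48) + (0)·(11) + (0)·(4) + (-2)·(35) + (0)·(-12) = 20
p = 5; digits c_i = Σ_j d_{ij}·5^j, 0 ≤ d_{ij} < 5:
  c_1 = 11 = 1·5^0 + 2·5^1
  c_2 = 10 = 0·5^0 + 2·5^1
  c_3 = 21 = 1·5^0 + 4·5^1
  c_4 = 12 = 2·5^0 + 2·5^1
  c_5 = 11 = 1·5^0 + 2·5^1
  c_6 = 12 = 2·5^0 + 2·5^1
  c_7 = 19 = 4·5^0 + 3·5^1
  c_8 = 20 = 0·5^0 + 4·5^1
Factor λ_0 = (1, 0, 1, 2, 1, 2, 4, 0)
Factor λ_1 = (2, 2, 4, 2, 2, 2, 3, 4)

((1, 0, 1, 2, 1, 2, 4, 0), (2, 2, 4, 2, 2, 2, 3, 4))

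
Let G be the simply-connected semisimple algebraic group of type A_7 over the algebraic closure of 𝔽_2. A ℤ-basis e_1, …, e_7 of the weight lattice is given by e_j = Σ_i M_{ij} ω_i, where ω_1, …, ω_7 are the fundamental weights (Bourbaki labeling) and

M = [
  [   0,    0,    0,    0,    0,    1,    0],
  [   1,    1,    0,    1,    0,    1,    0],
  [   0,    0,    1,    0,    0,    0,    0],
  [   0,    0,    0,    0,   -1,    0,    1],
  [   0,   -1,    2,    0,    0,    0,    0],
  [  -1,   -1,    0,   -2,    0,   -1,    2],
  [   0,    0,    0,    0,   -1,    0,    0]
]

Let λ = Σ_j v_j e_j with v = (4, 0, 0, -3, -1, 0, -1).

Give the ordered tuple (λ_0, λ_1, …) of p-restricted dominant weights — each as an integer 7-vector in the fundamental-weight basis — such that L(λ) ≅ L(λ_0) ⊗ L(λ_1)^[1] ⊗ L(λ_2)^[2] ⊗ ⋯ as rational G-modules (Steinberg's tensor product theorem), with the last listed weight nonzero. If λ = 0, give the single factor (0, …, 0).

Converting to the ω-basis (c_i = row i of M dotted with v = (4, 0, 0, -3, -1, 0, -1)):
  c_1 = 0·4 + 0·0 + 0·0 + (0)·(-3) + (0)·(-1) + 1·0 + (0)·(-1) = 0
  c_2 = 1·4 + 1·0 + 0·0 + (1)·(-3) + (0)·(-1) + 1·0 + (0)·(-1) = 1
  c_3 = 0·4 + 0·0 + 1·0 + (0)·(-3) + (0)·(-1) + 0·0 + (0)·(-1) = 0
  c_4 = 0·4 + 0·0 + 0·0 + (0)·(-3) + (-1)·(-1) + 0·0 + (1)·(-1) = 0
  c_5 = 0·4 + (-1)·(0) + 2·0 + (0)·(-3) + (0)·(-1) + 0·0 + (0)·(-1) = 0
  c_6 = (-1)·(4) + (-1)·(0) + 0·0 + (-2)·(-3) + (0)·(-1) + (-1)·(0) + (2)·(-1) = 0
  c_7 = 0·4 + 0·0 + 0·0 + (0)·(-3) + (-1)·(-1) + 0·0 + (0)·(-1) = 1
p = 2; digits c_i = Σ_j d_{ij}·2^j, 0 ≤ d_{ij} < 2:
  c_1 = 0
  c_2 = 1 = 1·2^0
  c_3 = 0
  c_4 = 0
  c_5 = 0
  c_6 = 0
  c_7 = 1 = 1·2^0
λ_0 = (0, 1, 0, 0, 0, 0, 1)

((0, 1, 0, 0, 0, 0, 1),)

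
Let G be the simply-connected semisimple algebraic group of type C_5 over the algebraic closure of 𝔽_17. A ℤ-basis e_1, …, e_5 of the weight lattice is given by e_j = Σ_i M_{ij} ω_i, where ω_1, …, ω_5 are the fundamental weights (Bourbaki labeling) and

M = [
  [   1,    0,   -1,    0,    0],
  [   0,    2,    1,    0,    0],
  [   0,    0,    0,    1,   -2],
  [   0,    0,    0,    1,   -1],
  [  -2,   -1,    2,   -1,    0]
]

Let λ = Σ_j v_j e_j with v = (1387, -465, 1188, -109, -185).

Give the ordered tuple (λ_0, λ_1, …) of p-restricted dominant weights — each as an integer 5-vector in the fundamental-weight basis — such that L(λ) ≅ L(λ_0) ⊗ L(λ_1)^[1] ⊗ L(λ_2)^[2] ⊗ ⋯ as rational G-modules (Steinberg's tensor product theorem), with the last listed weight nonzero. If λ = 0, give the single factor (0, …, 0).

In the fundamental-weight basis, λ has coordinates c = M·v (v = (1387, -465, 1188, -109, -185)):
  c_1 = 1*1387 + 0*-465 + -1*1188 + 0*-109 + 0*-185 = 199
  c_2 = 0*1387 + 2*-465 + 1*1188 + 0*-109 + 0*-185 = 258
  c_3 = 0*1387 + 0*-465 + 0*1188 + 1*-109 + -2*-185 = 261
  c_4 = 0*1387 + 0*-465 + 0*1188 + 1*-109 + -1*-185 = 76
  c_5 = -2*1387 + -1*-465 + 2*1188 + -1*-109 + 0*-185 = 176
Expand coordinatewise in base 17:
  c_1 = 199 = 12·17^0 + 11·17^1
  c_2 = 258 = 3·17^0 + 15·17^1
  c_3 = 261 = 6·17^0 + 15·17^1
  c_4 = 76 = 8·17^0 + 4·17^1
  c_5 = 176 = 6·17^0 + 10·17^1
p-restricted factor λ_0 = (12, 3, 6, 8, 6)
p-restricted factor λ_1 = (11, 15, 15, 4, 10)

((12, 3, 6, 8, 6), (11, 15, 15, 4, 10))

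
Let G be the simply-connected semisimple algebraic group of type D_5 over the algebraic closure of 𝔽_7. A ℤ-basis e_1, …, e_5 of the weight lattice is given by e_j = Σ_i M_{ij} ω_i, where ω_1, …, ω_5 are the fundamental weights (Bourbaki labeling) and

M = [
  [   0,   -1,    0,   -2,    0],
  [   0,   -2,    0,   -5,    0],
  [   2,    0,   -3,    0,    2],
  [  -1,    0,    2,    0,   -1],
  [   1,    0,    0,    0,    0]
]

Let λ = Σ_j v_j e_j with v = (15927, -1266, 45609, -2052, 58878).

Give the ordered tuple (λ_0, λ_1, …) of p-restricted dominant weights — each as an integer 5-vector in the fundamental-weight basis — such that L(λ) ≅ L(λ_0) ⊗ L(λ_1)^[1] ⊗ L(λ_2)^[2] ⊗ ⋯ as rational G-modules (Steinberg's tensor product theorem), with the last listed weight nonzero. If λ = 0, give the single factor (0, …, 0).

((1, 3, 1, 5, 2), (4, 0, 6, 6, 0), (4, 2, 1, 5, 3), (1, 2, 2, 5, 4), (2, 5, 5, 6, 6))

Change of basis e → ω: c = M·v where v = (15927, -1266, 45609, -2052, 58878):
  c_1 = 0*15927 + -1*-1266 + 0*45609 + -2*-2052 + 0*58878 = 5370
  c_2 = 0*15927 + -2*-1266 + 0*45609 + -5*-2052 + 0*58878 = 12792
  c_3 = 2*15927 + 0*-1266 + -3*45609 + 0*-2052 + 2*58878 = 12783
  c_4 = -1*15927 + 0*-1266 + 2*45609 + 0*-2052 + -1*58878 = 16413
  c_5 = 1*15927 + 0*-1266 + 0*45609 + 0*-2052 + 0*58878 = 15927
Writing each c_i in base p = 7:
  c_1 = 5370 = 1·7^0 + 4·7^1 + 4·7^2 + 1·7^3 + 2·7^4
  c_2 = 12792 = 3·7^0 + 0·7^1 + 2·7^2 + 2·7^3 + 5·7^4
  c_3 = 12783 = 1·7^0 + 6·7^1 + 1·7^2 + 2·7^3 + 5·7^4
  c_4 = 16413 = 5·7^0 + 6·7^1 + 5·7^2 + 5·7^3 + 6·7^4
  c_5 = 15927 = 2·7^0 + 0·7^1 + 3·7^2 + 4·7^3 + 6·7^4
Factor λ_0 = (1, 3, 1, 5, 2)
Factor λ_1 = (4, 0, 6, 6, 0)
Factor λ_2 = (4, 2, 1, 5, 3)
Factor λ_3 = (1, 2, 2, 5, 4)
Factor λ_4 = (2, 5, 5, 6, 6)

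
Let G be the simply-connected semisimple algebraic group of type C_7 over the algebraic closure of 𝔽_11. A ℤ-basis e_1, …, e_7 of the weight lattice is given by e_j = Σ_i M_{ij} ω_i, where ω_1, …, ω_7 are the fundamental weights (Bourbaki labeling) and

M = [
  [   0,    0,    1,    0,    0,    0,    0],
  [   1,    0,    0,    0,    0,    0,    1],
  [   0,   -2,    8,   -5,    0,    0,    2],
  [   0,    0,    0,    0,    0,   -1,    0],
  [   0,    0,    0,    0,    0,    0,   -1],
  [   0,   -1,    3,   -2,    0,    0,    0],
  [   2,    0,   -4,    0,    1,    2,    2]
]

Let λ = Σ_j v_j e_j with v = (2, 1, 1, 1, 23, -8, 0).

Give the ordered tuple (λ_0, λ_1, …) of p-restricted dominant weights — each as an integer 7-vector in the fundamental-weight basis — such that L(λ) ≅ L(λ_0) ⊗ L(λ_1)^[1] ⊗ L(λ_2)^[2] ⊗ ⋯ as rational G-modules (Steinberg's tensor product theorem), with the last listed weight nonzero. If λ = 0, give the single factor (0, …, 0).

Compute c_i = Σ_j M_{ij} v_j with v = (2, 1, 1, 1, 23, -8, 0):
  c_1 = 0*2 + 0*1 + 1*1 + 0*1 + 0*23 + 0*-8 + 0*0 = 1
  c_2 = 1*2 + 0*1 + 0*1 + 0*1 + 0*23 + 0*-8 + 1*0 = 2
  c_3 = 0*2 + -2*1 + 8*1 + -5*1 + 0*23 + 0*-8 + 2*0 = 1
  c_4 = 0*2 + 0*1 + 0*1 + 0*1 + 0*23 + -1*-8 + 0*0 = 8
  c_5 = 0*2 + 0*1 + 0*1 + 0*1 + 0*23 + 0*-8 + -1*0 = 0
  c_6 = 0*2 + -1*1 + 3*1 + -2*1 + 0*23 + 0*-8 + 0*0 = 0
  c_7 = 2*2 + 0*1 + -4*1 + 0*1 + 1*23 + 2*-8 + 2*0 = 7
p = 11; digits c_i = Σ_j d_{ij}·11^j, 0 ≤ d_{ij} < 11:
  c_1 = 1 = 1·11^0
  c_2 = 2 = 2·11^0
  c_3 = 1 = 1·11^0
  c_4 = 8 = 8·11^0
  c_5 = 0
  c_6 = 0
  c_7 = 7 = 7·11^0
p-restricted factor λ_0 = (1, 2, 1, 8, 0, 0, 7)

((1, 2, 1, 8, 0, 0, 7),)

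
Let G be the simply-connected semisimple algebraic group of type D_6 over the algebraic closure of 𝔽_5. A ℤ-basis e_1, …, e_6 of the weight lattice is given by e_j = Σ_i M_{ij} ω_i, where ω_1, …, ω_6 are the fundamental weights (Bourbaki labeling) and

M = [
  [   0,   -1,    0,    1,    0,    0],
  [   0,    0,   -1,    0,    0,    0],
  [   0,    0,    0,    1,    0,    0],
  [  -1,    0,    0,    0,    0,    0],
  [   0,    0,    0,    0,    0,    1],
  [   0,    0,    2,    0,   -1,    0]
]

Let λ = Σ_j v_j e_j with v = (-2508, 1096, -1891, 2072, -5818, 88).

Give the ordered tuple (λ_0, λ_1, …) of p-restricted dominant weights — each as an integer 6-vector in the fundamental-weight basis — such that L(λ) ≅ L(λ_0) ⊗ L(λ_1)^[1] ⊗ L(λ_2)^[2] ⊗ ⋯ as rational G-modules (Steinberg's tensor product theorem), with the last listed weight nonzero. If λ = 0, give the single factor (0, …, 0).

((1, 1, 2, 3, 3, 1), (0, 3, 4, 1, 2, 2), (4, 0, 2, 0, 3, 1), (2, 0, 1, 0, 0, 1), (1, 3, 3, 4, 0, 3))

ω-coordinates c = M·v, v = (-2508, 1096, -1891, 2072, -5818, 88):
  c_1 = (0)·(-2508) + (-1)·(1096) + (0)·(-1891) + (1)·(2072) + (0)·(-5818) + (0)·(88) = 976
  c_2 = (0)·(-2508) + (0)·(1096) + (-1)·(-1891) + (0)·(2072) + (0)·(-5818) + (0)·(88) = 1891
  c_3 = (0)·(-2508) + (0)·(1096) + (0)·(-1891) + (1)·(2072) + (0)·(-5818) + (0)·(88) = 2072
  c_4 = (-1)·(-2508) + (0)·(1096) + (0)·(-1891) + (0)·(2072) + (0)·(-5818) + (0)·(88) = 2508
  c_5 = (0)·(-2508) + (0)·(1096) + (0)·(-1891) + (0)·(2072) + (0)·(-5818) + (1)·(88) = 88
  c_6 = (0)·(-2508) + (0)·(1096) + (2)·(-1891) + (0)·(2072) + (-1)·(-5818) + (0)·(88) = 2036
Base-5 expansion of each c_i:
  c_1 = 976 = 1·5^0 + 0·5^1 + 4·5^2 + 2·5^3 + 1·5^4
  c_2 = 1891 = 1·5^0 + 3·5^1 + 0·5^2 + 0·5^3 + 3·5^4
  c_3 = 2072 = 2·5^0 + 4·5^1 + 2·5^2 + 1·5^3 + 3·5^4
  c_4 = 2508 = 3·5^0 + 1·5^1 + 0·5^2 + 0·5^3 + 4·5^4
  c_5 = 88 = 3·5^0 + 2·5^1 + 3·5^2
  c_6 = 2036 = 1·5^0 + 2·5^1 + 1·5^2 + 1·5^3 + 3·5^4
λ_0 = (1, 1, 2, 3, 3, 1)
λ_1 = (0, 3, 4, 1, 2, 2)
λ_2 = (4, 0, 2, 0, 3, 1)
λ_3 = (2, 0, 1, 0, 0, 1)
λ_4 = (1, 3, 3, 4, 0, 3)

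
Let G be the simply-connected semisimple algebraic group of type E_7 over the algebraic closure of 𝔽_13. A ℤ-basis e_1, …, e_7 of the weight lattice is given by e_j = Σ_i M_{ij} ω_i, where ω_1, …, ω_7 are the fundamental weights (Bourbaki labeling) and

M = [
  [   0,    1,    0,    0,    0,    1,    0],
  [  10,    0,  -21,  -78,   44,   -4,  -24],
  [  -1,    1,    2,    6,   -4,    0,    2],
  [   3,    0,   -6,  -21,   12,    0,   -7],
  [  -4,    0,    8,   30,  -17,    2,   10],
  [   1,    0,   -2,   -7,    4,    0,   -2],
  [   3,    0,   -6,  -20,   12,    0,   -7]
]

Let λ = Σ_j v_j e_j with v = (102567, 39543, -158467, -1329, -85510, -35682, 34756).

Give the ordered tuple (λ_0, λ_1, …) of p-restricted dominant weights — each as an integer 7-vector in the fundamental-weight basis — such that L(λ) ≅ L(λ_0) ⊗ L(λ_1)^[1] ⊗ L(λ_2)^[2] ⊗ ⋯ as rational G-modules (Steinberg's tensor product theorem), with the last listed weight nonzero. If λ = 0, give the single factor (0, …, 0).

ω-coordinates c = M·v, v = (102567, 39543, -158467, -1329, -85510, -35682, 34756):
  c_1 = (0)·(102567) + (1)·(39543) + (0)·(-158467) + (0)·(-1329) + (0)·(-85510) + (1)·(-35682) + (0)·(34756) = 3861
  c_2 = (10)·(102567) + (0)·(39543) + (-21)·(-158467) + (-78)·(-1329) + (44)·(-85510) + (-4)·(-35682) + (-24)·(34756) = 3283
  c_3 = (-1)·(102567) + (1)·(39543) + (2)·(-158467) + (6)·(-1329) + (-4)·(-85510) + (0)·(-35682) + (2)·(34756) = 23620
  c_4 = (3)·(102567) + (0)·(39543) + (-6)·(-158467) + (-21)·(-1329) + (12)·(-85510) + (0)·(-35682) + (-7)·(34756) = 17000
  c_5 = (-4)·(102567) + (0)·(39543) + (8)·(-158467) + (30)·(-1329) + (-17)·(-85510) + (2)·(-35682) + (10)·(34756) = 11992
  c_6 = (1)·(102567) + (0)·(39543) + (-2)·(-158467) + (-7)·(-1329) + (4)·(-85510) + (0)·(-35682) + (-2)·(34756) = 17252
  c_7 = (3)·(102567) + (0)·(39543) + (-6)·(-158467) + (-20)·(-1329) + (12)·(-85510) + (0)·(-35682) + (-7)·(34756) = 15671
Expand coordinatewise in base 13:
  c_1 = 3861 = 0·13^0 + 11·13^1 + 9·13^2 + 1·13^3
  c_2 = 3283 = 7·13^0 + 5·13^1 + 6·13^2 + 1·13^3
  c_3 = 23620 = 12·13^0 + 9·13^1 + 9·13^2 + 10·13^3
  c_4 = 17000 = 9·13^0 + 7·13^1 + 9·13^2 + 7·13^3
  c_5 = 11992 = 6·13^0 + 12·13^1 + 5·13^2 + 5·13^3
  c_6 = 17252 = 1·13^0 + 1·13^1 + 11·13^2 + 7·13^3
  c_7 = 15671 = 6·13^0 + 9·13^1 + 1·13^2 + 7·13^3
p-restricted factor λ_0 = (0, 7, 12, 9, 6, 1, 6)
p-restricted factor λ_1 = (11, 5, 9, 7, 12, 1, 9)
p-restricted factor λ_2 = (9, 6, 9, 9, 5, 11, 1)
p-restricted factor λ_3 = (1, 1, 10, 7, 5, 7, 7)

((0, 7, 12, 9, 6, 1, 6), (11, 5, 9, 7, 12, 1, 9), (9, 6, 9, 9, 5, 11, 1), (1, 1, 10, 7, 5, 7, 7))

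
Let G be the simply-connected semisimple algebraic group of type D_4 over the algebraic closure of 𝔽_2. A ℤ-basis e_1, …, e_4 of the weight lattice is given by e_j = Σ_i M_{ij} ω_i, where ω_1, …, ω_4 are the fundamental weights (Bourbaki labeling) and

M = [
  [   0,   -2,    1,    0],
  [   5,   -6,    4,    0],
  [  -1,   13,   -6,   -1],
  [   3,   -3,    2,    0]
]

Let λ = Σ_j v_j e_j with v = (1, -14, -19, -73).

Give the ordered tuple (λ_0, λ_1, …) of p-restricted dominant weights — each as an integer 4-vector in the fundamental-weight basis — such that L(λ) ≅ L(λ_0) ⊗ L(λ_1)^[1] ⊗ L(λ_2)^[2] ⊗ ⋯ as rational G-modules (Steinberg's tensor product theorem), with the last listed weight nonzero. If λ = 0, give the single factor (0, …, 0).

((1, 1, 0, 1), (0, 0, 0, 1), (0, 1, 1, 1), (1, 1, 0, 0))

Change of basis e → ω: c = M·v where v = (1, -14, -19, -73):
  c_1 = (0)·(1) + (-2)·(-14) + (1)·(-19) + (0)·(-73) = 9
  c_2 = (5)·(1) + (-6)·(-14) + (4)·(-19) + (0)·(-73) = 13
  c_3 = (-1)·(1) + (13)·(-14) + (-6)·(-19) + (-1)·(-73) = 4
  c_4 = (3)·(1) + (-3)·(-14) + (2)·(-19) + (0)·(-73) = 7
Base-2 expansion of each c_i:
  c_1 = 9 = 1·2^0 + 0·2^1 + 0·2^2 + 1·2^3
  c_2 = 13 = 1·2^0 + 0·2^1 + 1·2^2 + 1·2^3
  c_3 = 4 = 0·2^0 + 0·2^1 + 1·2^2
  c_4 = 7 = 1·2^0 + 1·2^1 + 1·2^2
p-restricted factor λ_0 = (1, 1, 0, 1)
p-restricted factor λ_1 = (0, 0, 0, 1)
p-restricted factor λ_2 = (0, 1, 1, 1)
p-restricted factor λ_3 = (1, 1, 0, 0)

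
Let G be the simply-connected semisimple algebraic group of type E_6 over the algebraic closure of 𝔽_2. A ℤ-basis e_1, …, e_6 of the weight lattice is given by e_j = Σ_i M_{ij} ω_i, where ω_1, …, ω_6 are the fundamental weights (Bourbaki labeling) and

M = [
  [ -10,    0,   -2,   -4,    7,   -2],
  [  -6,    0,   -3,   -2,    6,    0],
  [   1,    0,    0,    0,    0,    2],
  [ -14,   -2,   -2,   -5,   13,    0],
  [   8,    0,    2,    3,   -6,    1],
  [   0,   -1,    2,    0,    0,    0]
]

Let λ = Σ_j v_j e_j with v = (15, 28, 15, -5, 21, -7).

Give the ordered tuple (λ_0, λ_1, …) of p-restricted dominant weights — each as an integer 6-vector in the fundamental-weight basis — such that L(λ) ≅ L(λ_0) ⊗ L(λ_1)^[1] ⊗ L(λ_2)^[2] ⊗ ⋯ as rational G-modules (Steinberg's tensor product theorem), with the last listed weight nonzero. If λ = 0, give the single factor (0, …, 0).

Change of basis e → ω: c = M·v where v = (15, 28, 15, -5, 21, -7):
  c_1 = -10*15 + 0*28 + -2*15 + -4*-5 + 7*21 + -2*-7 = 1
  c_2 = -6*15 + 0*28 + -3*15 + -2*-5 + 6*21 + 0*-7 = 1
  c_3 = 1*15 + 0*28 + 0*15 + 0*-5 + 0*21 + 2*-7 = 1
  c_4 = -14*15 + -2*28 + -2*15 + -5*-5 + 13*21 + 0*-7 = 2
  c_5 = 8*15 + 0*28 + 2*15 + 3*-5 + -6*21 + 1*-7 = 2
  c_6 = 0*15 + -1*28 + 2*15 + 0*-5 + 0*21 + 0*-7 = 2
p = 2; digits c_i = Σ_j d_{ij}·2^j, 0 ≤ d_{ij} < 2:
  c_1 = 1 = 1·2^0
  c_2 = 1 = 1·2^0
  c_3 = 1 = 1·2^0
  c_4 = 2 = 0·2^0 + 1·2^1
  c_5 = 2 = 0·2^0 + 1·2^1
  c_6 = 2 = 0·2^0 + 1·2^1
Factor λ_0 = (1, 1, 1, 0, 0, 0)
Factor λ_1 = (0, 0, 0, 1, 1, 1)

((1, 1, 1, 0, 0, 0), (0, 0, 0, 1, 1, 1))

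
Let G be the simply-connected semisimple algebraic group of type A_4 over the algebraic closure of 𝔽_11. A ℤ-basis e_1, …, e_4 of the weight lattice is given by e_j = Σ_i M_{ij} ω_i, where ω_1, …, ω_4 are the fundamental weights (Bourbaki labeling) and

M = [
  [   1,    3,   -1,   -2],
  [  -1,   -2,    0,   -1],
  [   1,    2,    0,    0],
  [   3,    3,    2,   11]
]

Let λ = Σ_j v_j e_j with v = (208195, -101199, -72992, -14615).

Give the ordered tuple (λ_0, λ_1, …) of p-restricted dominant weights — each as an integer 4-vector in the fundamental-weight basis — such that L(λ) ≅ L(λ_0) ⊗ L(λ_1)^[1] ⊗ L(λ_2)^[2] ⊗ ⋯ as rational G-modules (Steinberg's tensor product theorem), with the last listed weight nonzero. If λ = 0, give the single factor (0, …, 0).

Compute c_i = Σ_j M_{ij} v_j with v = (208195, -101199, -72992, -14615):
  c_1 = (1)·(208195) + (3)·(-101199) + (-1)·(-72992) + (-2)·(-14615) = 6820
  c_2 = (-1)·(208195) + (-2)·(-101199) + (0)·(-72992) + (-1)·(-14615) = 8818
  c_3 = (1)·(208195) + (2)·(-101199) + (0)·(-72992) + (0)·(-14615) = 5797
  c_4 = (3)·(208195) + (3)·(-101199) + (2)·(-72992) + (11)·(-14615) = 14239
p = 11; digits c_i = Σ_j d_{ij}·11^j, 0 ≤ d_{ij} < 11:
  c_1 = 6820 = 0·11^0 + 4·11^1 + 1·11^2 + 5·11^3
  c_2 = 8818 = 7·11^0 + 9·11^1 + 6·11^2 + 6·11^3
  c_3 = 5797 = 0·11^0 + 10·11^1 + 3·11^2 + 4·11^3
  c_4 = 14239 = 5·11^0 + 7·11^1 + 7·11^2 + 10·11^3
Factor λ_0 = (0, 7, 0, 5)
Factor λ_1 = (4, 9, 10, 7)
Factor λ_2 = (1, 6, 3, 7)
Factor λ_3 = (5, 6, 4, 10)

((0, 7, 0, 5), (4, 9, 10, 7), (1, 6, 3, 7), (5, 6, 4, 10))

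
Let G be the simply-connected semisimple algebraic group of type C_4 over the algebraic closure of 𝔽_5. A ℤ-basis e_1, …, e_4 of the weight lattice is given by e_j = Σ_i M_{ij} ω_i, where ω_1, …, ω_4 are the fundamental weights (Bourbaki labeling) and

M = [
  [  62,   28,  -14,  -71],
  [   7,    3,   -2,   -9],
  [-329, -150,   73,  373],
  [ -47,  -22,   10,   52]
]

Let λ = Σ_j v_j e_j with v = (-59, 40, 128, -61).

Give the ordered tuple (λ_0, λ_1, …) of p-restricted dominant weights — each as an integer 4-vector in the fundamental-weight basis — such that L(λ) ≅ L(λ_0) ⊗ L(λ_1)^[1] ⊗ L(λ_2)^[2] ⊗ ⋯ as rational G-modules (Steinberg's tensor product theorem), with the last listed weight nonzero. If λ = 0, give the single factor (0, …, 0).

ω-coordinates c = M·v, v = (-59, 40, 128, -61):
  c_1 = 62*-59 + 28*40 + -14*128 + -71*-61 = 1
  c_2 = 7*-59 + 3*40 + -2*128 + -9*-61 = 0
  c_3 = -329*-59 + -150*40 + 73*128 + 373*-61 = 2
  c_4 = -47*-59 + -22*40 + 10*128 + 52*-61 = 1
p = 5; digits c_i = Σ_j d_{ij}·5^j, 0 ≤ d_{ij} < 5:
  c_1 = 1 = 1·5^0
  c_2 = 0
  c_3 = 2 = 2·5^0
  c_4 = 1 = 1·5^0
Factor λ_0 = (1, 0, 2, 1)

((1, 0, 2, 1),)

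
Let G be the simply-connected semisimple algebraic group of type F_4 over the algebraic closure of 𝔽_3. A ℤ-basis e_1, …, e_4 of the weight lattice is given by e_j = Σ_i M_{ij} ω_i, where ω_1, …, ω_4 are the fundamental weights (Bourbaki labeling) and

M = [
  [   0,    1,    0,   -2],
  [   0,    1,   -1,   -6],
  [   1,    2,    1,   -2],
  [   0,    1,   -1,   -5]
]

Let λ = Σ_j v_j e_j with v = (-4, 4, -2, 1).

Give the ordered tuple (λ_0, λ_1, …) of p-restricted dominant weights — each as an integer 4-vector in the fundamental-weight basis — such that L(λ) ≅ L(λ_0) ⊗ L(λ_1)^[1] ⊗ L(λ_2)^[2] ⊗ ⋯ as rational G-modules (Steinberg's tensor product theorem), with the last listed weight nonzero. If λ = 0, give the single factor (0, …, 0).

In the fundamental-weight basis, λ has coordinates c = M·v (v = (-4, 4, -2, 1)):
  c_1 = (0)·(-4) + 1·4 + (0)·(-2) + (-2)·(1) = 2
  c_2 = (0)·(-4) + 1·4 + (-1)·(-2) + (-6)·(1) = 0
  c_3 = (1)·(-4) + 2·4 + (1)·(-2) + (-2)·(1) = 0
  c_4 = (0)·(-4) + 1·4 + (-1)·(-2) + (-5)·(1) = 1
Writing each c_i in base p = 3:
  c_1 = 2 = 2·3^0
  c_2 = 0
  c_3 = 0
  c_4 = 1 = 1·3^0
p-restricted factor λ_0 = (2, 0, 0, 1)

((2, 0, 0, 1),)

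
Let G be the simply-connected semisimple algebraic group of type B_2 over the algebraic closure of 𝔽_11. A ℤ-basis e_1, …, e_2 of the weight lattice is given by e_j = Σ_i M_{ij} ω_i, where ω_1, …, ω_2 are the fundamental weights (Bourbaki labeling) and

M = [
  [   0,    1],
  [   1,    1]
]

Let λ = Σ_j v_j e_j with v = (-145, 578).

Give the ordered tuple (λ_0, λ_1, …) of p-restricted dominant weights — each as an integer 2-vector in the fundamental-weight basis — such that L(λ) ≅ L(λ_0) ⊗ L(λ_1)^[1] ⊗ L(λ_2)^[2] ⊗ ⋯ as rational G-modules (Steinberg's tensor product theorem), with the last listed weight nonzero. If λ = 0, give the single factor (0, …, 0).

Change of basis e → ω: c = M·v where v = (-145, 578):
  c_1 = (0)·(-145) + (1)·(578) = 578
  c_2 = (1)·(-145) + (1)·(578) = 433
Writing each c_i in base p = 11:
  c_1 = 578 = 6·11^0 + 8·11^1 + 4·11^2
  c_2 = 433 = 4·11^0 + 6·11^1 + 3·11^2
λ_0 = (6, 4)
λ_1 = (8, 6)
λ_2 = (4, 3)

((6, 4), (8, 6), (4, 3))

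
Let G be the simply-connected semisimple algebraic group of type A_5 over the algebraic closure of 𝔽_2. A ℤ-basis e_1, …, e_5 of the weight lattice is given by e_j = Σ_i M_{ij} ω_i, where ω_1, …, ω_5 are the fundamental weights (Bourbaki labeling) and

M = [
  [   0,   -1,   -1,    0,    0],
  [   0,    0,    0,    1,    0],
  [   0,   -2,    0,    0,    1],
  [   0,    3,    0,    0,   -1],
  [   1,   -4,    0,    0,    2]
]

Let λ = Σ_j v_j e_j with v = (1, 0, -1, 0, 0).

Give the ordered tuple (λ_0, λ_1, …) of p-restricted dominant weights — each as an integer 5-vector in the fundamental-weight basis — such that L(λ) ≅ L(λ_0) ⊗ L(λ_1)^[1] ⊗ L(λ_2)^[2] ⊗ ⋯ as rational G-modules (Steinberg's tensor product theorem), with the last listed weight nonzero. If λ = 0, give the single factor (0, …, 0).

Compute c_i = Σ_j M_{ij} v_j with v = (1, 0, -1, 0, 0):
  c_1 = 0·1 + (-1)·(0) + (-1)·(-1) + 0·0 + 0·0 = 1
  c_2 = 0·1 + 0·0 + (0)·(-1) + 1·0 + 0·0 = 0
  c_3 = 0·1 + (-2)·(0) + (0)·(-1) + 0·0 + 1·0 = 0
  c_4 = 0·1 + 3·0 + (0)·(-1) + 0·0 + (-1)·(0) = 0
  c_5 = 1·1 + (-4)·(0) + (0)·(-1) + 0·0 + 2·0 = 1
Expand coordinatewise in base 2:
  c_1 = 1 = 1·2^0
  c_2 = 0
  c_3 = 0
  c_4 = 0
  c_5 = 1 = 1·2^0
Factor λ_0 = (1, 0, 0, 0, 1)

((1, 0, 0, 0, 1),)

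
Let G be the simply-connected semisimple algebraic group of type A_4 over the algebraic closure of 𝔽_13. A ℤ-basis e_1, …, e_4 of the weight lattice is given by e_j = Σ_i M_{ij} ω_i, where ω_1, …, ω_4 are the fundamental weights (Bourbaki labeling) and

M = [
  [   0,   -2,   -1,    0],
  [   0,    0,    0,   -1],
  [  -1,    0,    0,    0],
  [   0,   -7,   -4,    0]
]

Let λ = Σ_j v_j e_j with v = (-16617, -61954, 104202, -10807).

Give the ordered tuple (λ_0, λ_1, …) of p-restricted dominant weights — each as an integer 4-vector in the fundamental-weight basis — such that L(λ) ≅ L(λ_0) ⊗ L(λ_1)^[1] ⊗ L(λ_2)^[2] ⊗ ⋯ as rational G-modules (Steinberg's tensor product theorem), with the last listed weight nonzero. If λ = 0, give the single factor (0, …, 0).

((11, 4, 3, 9), (7, 12, 4, 10), (12, 11, 7, 8), (8, 4, 7, 7))

Compute c_i = Σ_j M_{ij} v_j with v = (-16617, -61954, 104202, -10807):
  c_1 = (0)·(-16617) + (-2)·(-61954) + (-1)·(104202) + (0)·(-10807) = 19706
  c_2 = (0)·(-16617) + (0)·(-61954) + 0·104202 + (-1)·(-10807) = 10807
  c_3 = (-1)·(-16617) + (0)·(-61954) + 0·104202 + (0)·(-10807) = 16617
  c_4 = (0)·(-16617) + (-7)·(-61954) + (-4)·(104202) + (0)·(-10807) = 16870
p = 13; digits c_i = Σ_j d_{ij}·13^j, 0 ≤ d_{ij} < 13:
  c_1 = 19706 = 11·13^0 + 7·13^1 + 12·13^2 + 8·13^3
  c_2 = 10807 = 4·13^0 + 12·13^1 + 11·13^2 + 4·13^3
  c_3 = 16617 = 3·13^0 + 4·13^1 + 7·13^2 + 7·13^3
  c_4 = 16870 = 9·13^0 + 10·13^1 + 8·13^2 + 7·13^3
p-restricted factor λ_0 = (11, 4, 3, 9)
p-restricted factor λ_1 = (7, 12, 4, 10)
p-restricted factor λ_2 = (12, 11, 7, 8)
p-restricted factor λ_3 = (8, 4, 7, 7)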